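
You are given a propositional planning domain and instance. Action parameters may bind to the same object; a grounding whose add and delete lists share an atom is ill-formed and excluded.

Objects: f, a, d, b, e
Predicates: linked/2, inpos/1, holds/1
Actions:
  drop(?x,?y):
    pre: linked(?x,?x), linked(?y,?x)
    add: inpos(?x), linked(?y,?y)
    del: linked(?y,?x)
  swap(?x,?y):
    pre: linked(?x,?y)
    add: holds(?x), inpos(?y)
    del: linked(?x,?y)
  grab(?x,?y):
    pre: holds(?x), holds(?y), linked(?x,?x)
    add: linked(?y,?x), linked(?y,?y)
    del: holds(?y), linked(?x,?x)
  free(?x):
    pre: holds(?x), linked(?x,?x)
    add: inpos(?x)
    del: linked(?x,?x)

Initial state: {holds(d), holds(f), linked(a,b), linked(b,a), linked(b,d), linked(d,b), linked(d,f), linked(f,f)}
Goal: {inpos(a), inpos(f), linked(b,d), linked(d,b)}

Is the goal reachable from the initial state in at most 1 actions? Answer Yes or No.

No

1. drop(f,d)  →  {holds(d), holds(f), inpos(f), linked(a,b), linked(b,a), linked(b,d), linked(d,b), linked(d,d), linked(f,f)}
2. swap(b,a)  →  {holds(b), holds(d), holds(f), inpos(a), inpos(f), linked(a,b), linked(b,d), linked(d,b), linked(d,d), linked(f,f)}
optimal plan length = 2; 2 > 1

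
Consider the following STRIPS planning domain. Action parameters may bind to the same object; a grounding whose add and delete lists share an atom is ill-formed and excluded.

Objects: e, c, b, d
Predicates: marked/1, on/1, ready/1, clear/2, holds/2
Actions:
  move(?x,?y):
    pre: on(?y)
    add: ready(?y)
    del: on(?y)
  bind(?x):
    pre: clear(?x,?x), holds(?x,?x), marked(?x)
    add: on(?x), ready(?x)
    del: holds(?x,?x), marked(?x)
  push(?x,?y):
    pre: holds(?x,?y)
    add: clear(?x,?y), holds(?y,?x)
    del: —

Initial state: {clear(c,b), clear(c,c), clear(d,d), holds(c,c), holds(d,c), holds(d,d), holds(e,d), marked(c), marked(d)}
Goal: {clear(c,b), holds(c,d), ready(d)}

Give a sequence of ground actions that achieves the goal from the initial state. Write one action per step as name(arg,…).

bind(d); push(d,c)

1. bind(d)  →  {clear(c,b), clear(c,c), clear(d,d), holds(c,c), holds(d,c), holds(e,d), marked(c), on(d), ready(d)}
2. push(d,c)  →  {clear(c,b), clear(c,c), clear(d,c), clear(d,d), holds(c,c), holds(c,d), holds(d,c), holds(e,d), marked(c), on(d), ready(d)}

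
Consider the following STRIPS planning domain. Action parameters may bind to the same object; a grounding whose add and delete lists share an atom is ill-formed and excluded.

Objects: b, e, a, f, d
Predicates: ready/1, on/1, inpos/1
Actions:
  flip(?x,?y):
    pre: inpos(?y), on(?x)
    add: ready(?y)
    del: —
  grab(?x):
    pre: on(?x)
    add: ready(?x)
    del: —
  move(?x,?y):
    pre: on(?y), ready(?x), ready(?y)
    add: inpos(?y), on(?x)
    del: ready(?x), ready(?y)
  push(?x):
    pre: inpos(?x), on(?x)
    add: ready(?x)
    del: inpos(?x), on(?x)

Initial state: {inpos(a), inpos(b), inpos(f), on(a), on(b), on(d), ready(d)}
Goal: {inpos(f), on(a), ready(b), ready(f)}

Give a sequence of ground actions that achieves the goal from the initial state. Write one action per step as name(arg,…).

1. flip(b,b)  →  {inpos(a), inpos(b), inpos(f), on(a), on(b), on(d), ready(b), ready(d)}
2. flip(b,f)  →  {inpos(a), inpos(b), inpos(f), on(a), on(b), on(d), ready(b), ready(d), ready(f)}

flip(b,b); flip(b,f)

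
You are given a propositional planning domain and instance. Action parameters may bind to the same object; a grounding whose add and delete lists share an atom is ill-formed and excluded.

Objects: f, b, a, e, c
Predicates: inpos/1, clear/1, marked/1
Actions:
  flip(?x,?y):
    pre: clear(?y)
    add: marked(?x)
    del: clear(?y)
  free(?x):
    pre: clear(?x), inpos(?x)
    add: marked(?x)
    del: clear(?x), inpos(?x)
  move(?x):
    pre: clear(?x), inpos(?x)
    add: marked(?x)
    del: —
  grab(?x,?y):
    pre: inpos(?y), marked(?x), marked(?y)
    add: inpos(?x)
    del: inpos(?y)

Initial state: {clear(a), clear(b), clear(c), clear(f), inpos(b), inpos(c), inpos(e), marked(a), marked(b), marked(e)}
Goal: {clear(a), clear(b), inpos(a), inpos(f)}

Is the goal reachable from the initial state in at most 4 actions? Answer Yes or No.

Yes

1. flip(f,f)  →  {clear(a), clear(b), clear(c), inpos(b), inpos(c), inpos(e), marked(a), marked(b), marked(e), marked(f)}
2. grab(f,b)  →  {clear(a), clear(b), clear(c), inpos(c), inpos(e), inpos(f), marked(a), marked(b), marked(e), marked(f)}
3. grab(a,e)  →  {clear(a), clear(b), clear(c), inpos(a), inpos(c), inpos(f), marked(a), marked(b), marked(e), marked(f)}
optimal plan length = 3; 3 ≤ 4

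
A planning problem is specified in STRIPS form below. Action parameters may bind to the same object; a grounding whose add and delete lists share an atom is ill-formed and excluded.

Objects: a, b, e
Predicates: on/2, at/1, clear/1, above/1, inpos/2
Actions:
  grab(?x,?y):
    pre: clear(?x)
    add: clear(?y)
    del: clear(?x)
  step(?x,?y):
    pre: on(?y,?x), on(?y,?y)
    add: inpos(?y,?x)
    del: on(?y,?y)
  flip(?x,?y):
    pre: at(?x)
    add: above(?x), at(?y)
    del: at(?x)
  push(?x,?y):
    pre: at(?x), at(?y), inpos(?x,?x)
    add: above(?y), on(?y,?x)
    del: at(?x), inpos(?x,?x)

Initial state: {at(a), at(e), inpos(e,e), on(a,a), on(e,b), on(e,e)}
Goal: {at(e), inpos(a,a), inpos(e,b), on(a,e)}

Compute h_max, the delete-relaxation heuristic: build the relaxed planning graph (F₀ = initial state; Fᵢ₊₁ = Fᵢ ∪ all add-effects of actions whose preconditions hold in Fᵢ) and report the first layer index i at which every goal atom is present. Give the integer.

F0 = init (6 atoms)
F1 = F0 ∪ {above(a), above(e), at(b), inpos(a,a), inpos(e,b), on(a,e)}  (12 atoms)
goal ⊆ F1  ⇒  h_max = 1

1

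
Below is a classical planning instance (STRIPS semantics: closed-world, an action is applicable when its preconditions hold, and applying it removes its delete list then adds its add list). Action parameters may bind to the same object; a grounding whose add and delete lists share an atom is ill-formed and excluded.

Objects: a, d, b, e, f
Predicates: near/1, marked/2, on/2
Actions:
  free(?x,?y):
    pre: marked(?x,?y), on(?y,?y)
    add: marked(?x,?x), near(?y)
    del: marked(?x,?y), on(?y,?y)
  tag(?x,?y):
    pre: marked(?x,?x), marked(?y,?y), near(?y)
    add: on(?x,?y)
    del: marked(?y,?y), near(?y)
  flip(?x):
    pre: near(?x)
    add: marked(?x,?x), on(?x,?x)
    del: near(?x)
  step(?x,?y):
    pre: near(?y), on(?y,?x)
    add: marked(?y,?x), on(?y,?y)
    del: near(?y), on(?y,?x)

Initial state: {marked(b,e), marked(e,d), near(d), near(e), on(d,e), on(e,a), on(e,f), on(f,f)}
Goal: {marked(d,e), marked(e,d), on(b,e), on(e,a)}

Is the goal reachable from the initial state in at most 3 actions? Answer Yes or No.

1. flip(e)  →  {marked(b,e), marked(e,d), marked(e,e), near(d), on(d,e), on(e,a), on(e,e), on(e,f), on(f,f)}
2. free(b,e)  →  {marked(b,b), marked(e,d), marked(e,e), near(d), near(e), on(d,e), on(e,a), on(e,f), on(f,f)}
3. tag(b,e)  →  {marked(b,b), marked(e,d), near(d), on(b,e), on(d,e), on(e,a), on(e,f), on(f,f)}
4. step(e,d)  →  {marked(b,b), marked(d,e), marked(e,d), on(b,e), on(d,d), on(e,a), on(e,f), on(f,f)}
optimal plan length = 4; 4 > 3

No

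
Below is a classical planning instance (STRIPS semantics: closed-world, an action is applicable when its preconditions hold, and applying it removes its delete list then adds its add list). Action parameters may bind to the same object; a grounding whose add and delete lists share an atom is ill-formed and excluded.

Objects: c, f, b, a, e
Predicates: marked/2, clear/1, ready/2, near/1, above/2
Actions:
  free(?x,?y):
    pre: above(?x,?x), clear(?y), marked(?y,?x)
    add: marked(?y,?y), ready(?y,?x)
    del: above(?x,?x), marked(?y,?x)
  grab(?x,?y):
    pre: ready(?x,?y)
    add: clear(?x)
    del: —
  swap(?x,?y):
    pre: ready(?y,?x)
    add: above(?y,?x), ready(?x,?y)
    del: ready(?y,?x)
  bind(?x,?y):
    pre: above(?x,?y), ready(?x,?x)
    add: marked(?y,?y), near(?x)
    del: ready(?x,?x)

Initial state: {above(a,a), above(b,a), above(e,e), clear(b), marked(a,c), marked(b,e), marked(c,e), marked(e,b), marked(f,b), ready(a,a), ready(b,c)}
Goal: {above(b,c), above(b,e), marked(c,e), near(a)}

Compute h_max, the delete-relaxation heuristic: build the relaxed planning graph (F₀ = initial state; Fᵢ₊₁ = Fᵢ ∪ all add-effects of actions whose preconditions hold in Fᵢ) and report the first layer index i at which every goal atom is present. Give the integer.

2

F0 = init (11 atoms)
F1 = F0 ∪ {above(b,c), clear(a), marked(a,a), marked(b,b), near(a), ready(b,e), ready(c,b)}  (18 atoms)
F2 = F1 ∪ {above(b,e), above(c,b), clear(c), ready(e,b)}  (22 atoms)
goal ⊆ F2  ⇒  h_max = 2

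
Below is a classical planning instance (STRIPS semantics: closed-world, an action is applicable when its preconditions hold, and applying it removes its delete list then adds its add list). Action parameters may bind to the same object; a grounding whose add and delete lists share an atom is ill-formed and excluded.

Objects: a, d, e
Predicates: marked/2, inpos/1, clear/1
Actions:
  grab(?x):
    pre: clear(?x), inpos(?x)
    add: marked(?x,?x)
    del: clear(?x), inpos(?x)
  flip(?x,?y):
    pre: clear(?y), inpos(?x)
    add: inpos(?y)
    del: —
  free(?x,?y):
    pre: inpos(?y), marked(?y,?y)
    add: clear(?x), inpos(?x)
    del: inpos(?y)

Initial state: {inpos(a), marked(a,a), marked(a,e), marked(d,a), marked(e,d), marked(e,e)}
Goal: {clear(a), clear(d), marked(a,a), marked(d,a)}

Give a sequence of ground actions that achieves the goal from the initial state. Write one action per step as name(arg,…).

free(e,a); free(a,e); free(d,a)

1. free(e,a)  →  {clear(e), inpos(e), marked(a,a), marked(a,e), marked(d,a), marked(e,d), marked(e,e)}
2. free(a,e)  →  {clear(a), clear(e), inpos(a), marked(a,a), marked(a,e), marked(d,a), marked(e,d), marked(e,e)}
3. free(d,a)  →  {clear(a), clear(d), clear(e), inpos(d), marked(a,a), marked(a,e), marked(d,a), marked(e,d), marked(e,e)}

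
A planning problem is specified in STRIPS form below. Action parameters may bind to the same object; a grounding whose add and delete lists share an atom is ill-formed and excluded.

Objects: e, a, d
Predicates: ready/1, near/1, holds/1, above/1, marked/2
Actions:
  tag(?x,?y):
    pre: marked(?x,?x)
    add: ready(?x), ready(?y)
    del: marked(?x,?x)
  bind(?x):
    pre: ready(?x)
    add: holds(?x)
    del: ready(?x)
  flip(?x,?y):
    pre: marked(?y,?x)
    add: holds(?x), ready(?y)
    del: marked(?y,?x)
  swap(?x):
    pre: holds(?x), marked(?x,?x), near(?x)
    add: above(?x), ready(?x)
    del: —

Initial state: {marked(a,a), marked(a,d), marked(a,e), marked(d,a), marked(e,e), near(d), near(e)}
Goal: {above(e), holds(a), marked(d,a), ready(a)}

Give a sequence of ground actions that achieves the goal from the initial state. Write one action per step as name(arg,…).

1. flip(e,a)  →  {holds(e), marked(a,a), marked(a,d), marked(d,a), marked(e,e), near(d), near(e), ready(a)}
2. flip(a,a)  →  {holds(a), holds(e), marked(a,d), marked(d,a), marked(e,e), near(d), near(e), ready(a)}
3. swap(e)  →  {above(e), holds(a), holds(e), marked(a,d), marked(d,a), marked(e,e), near(d), near(e), ready(a), ready(e)}

flip(e,a); flip(a,a); swap(e)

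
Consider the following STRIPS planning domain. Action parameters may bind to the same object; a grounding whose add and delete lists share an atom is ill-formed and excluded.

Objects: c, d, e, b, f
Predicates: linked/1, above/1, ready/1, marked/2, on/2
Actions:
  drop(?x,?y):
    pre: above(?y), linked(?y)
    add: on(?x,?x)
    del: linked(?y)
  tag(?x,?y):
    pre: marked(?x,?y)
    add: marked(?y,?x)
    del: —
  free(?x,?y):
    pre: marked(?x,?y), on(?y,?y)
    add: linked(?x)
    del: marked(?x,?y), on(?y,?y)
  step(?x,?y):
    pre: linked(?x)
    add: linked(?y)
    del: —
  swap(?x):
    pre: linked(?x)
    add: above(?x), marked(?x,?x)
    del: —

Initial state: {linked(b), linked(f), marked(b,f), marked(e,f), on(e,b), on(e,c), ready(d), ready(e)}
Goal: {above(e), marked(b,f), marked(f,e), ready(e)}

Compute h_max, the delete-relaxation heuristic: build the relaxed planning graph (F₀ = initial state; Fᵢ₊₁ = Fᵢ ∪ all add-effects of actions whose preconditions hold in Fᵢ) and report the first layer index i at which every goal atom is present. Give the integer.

F0 = init (8 atoms)
F1 = F0 ∪ {above(b), above(f), linked(c), linked(d), linked(e), marked(b,b), marked(f,b), marked(f,e), marked(f,f)}  (17 atoms)
F2 = F1 ∪ {above(c), above(d), above(e), marked(c,c), marked(d,d), marked(e,e), on(b,b), on(c,c), on(d,d), on(e,e), on(f,f)}  (28 atoms)
goal ⊆ F2  ⇒  h_max = 2

2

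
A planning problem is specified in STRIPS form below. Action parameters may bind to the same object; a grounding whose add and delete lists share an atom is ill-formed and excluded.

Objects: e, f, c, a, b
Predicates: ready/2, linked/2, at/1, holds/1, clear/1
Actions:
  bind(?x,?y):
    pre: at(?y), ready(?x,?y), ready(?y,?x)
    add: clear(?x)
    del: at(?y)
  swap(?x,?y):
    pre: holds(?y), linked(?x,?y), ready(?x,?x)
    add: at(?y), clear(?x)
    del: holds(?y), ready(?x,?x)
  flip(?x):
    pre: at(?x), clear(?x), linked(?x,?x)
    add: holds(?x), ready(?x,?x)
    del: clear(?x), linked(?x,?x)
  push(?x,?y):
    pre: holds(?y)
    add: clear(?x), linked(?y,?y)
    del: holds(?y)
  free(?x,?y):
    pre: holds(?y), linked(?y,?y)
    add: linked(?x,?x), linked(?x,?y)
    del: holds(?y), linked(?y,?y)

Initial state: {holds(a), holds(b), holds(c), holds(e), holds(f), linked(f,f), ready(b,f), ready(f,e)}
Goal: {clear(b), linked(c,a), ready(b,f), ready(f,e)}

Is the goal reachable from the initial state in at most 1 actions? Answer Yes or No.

No

1. push(b,e)  →  {clear(b), holds(a), holds(b), holds(c), holds(f), linked(e,e), linked(f,f), ready(b,f), ready(f,e)}
2. free(a,f)  →  {clear(b), holds(a), holds(b), holds(c), linked(a,a), linked(a,f), linked(e,e), ready(b,f), ready(f,e)}
3. free(c,a)  →  {clear(b), holds(b), holds(c), linked(a,f), linked(c,a), linked(c,c), linked(e,e), ready(b,f), ready(f,e)}
optimal plan length = 3; 3 > 1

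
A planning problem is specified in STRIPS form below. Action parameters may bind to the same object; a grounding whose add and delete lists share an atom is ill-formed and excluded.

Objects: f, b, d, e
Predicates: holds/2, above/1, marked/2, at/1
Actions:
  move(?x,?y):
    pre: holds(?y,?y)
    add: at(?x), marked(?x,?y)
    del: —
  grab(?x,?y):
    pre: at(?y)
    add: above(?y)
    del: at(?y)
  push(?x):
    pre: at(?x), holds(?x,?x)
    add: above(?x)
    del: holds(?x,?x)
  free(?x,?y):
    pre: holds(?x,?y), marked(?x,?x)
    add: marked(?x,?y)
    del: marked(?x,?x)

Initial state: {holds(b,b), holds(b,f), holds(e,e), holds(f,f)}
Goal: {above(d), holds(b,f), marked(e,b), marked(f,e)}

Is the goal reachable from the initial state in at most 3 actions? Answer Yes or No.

No

1. move(f,e)  →  {at(f), holds(b,b), holds(b,f), holds(e,e), holds(f,f), marked(f,e)}
2. move(d,f)  →  {at(d), at(f), holds(b,b), holds(b,f), holds(e,e), holds(f,f), marked(d,f), marked(f,e)}
3. move(e,b)  →  {at(d), at(e), at(f), holds(b,b), holds(b,f), holds(e,e), holds(f,f), marked(d,f), marked(e,b), marked(f,e)}
4. grab(f,d)  →  {above(d), at(e), at(f), holds(b,b), holds(b,f), holds(e,e), holds(f,f), marked(d,f), marked(e,b), marked(f,e)}
optimal plan length = 4; 4 > 3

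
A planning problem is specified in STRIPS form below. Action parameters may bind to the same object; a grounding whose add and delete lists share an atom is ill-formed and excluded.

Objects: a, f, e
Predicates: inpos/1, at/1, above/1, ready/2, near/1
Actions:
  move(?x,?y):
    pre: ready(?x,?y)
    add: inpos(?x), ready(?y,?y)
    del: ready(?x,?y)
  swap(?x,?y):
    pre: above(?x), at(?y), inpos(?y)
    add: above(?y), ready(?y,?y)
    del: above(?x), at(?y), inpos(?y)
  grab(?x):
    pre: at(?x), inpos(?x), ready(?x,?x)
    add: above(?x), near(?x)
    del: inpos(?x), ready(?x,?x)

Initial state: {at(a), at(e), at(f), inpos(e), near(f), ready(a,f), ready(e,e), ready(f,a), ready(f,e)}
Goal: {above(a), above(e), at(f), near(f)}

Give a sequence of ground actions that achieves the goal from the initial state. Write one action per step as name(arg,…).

1. move(a,f)  →  {at(a), at(e), at(f), inpos(a), inpos(e), near(f), ready(e,e), ready(f,a), ready(f,e), ready(f,f)}
2. move(f,a)  →  {at(a), at(e), at(f), inpos(a), inpos(e), inpos(f), near(f), ready(a,a), ready(e,e), ready(f,e), ready(f,f)}
3. grab(a)  →  {above(a), at(a), at(e), at(f), inpos(e), inpos(f), near(a), near(f), ready(e,e), ready(f,e), ready(f,f)}
4. grab(e)  →  {above(a), above(e), at(a), at(e), at(f), inpos(f), near(a), near(e), near(f), ready(f,e), ready(f,f)}

move(a,f); move(f,a); grab(a); grab(e)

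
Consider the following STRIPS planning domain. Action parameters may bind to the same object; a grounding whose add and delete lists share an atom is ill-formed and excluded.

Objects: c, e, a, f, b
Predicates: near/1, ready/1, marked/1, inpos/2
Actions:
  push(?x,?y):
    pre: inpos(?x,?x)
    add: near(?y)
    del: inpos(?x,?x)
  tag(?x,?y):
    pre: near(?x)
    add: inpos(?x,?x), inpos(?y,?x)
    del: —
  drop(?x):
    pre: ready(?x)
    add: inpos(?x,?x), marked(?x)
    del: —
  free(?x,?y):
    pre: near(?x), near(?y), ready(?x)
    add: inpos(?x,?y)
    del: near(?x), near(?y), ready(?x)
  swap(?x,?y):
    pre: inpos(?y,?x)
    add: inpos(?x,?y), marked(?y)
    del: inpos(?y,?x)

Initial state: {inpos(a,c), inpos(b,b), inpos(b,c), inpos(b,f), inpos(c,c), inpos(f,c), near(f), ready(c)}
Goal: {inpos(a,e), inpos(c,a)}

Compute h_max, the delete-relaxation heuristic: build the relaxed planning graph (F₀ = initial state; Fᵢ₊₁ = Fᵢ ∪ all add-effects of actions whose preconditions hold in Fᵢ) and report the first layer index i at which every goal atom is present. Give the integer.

F0 = init (8 atoms)
F1 = F0 ∪ {inpos(a,f), inpos(c,a), inpos(c,b), inpos(c,f), inpos(e,f), inpos(f,b), inpos(f,f), marked(a), marked(b), marked(c), marked(f), near(a), near(b), near(c), near(e)}  (23 atoms)
F2 = F1 ∪ {inpos(a,a), inpos(a,b), inpos(a,e), inpos(b,a), inpos(b,e), inpos(c,e), inpos(e,a), inpos(e,b), inpos(e,c), inpos(e,e), inpos(f,a), inpos(f,e), marked(e)}  (36 atoms)
goal ⊆ F2  ⇒  h_max = 2

2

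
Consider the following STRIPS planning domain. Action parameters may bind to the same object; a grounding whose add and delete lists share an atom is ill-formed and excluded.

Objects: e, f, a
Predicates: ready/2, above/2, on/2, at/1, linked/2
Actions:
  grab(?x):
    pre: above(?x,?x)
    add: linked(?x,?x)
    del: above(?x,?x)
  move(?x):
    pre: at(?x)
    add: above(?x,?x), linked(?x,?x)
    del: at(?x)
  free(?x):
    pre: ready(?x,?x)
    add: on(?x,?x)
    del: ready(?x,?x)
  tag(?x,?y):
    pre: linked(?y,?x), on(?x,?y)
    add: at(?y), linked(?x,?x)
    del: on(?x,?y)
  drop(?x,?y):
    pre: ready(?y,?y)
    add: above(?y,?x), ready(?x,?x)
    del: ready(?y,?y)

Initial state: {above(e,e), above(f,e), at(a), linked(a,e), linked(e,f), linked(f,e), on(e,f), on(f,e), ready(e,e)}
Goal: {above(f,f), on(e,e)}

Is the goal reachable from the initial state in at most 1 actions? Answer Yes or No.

No

1. free(e)  →  {above(e,e), above(f,e), at(a), linked(a,e), linked(e,f), linked(f,e), on(e,e), on(e,f), on(f,e)}
2. tag(e,f)  →  {above(e,e), above(f,e), at(a), at(f), linked(a,e), linked(e,e), linked(e,f), linked(f,e), on(e,e), on(f,e)}
3. move(f)  →  {above(e,e), above(f,e), above(f,f), at(a), linked(a,e), linked(e,e), linked(e,f), linked(f,e), linked(f,f), on(e,e), on(f,e)}
optimal plan length = 3; 3 > 1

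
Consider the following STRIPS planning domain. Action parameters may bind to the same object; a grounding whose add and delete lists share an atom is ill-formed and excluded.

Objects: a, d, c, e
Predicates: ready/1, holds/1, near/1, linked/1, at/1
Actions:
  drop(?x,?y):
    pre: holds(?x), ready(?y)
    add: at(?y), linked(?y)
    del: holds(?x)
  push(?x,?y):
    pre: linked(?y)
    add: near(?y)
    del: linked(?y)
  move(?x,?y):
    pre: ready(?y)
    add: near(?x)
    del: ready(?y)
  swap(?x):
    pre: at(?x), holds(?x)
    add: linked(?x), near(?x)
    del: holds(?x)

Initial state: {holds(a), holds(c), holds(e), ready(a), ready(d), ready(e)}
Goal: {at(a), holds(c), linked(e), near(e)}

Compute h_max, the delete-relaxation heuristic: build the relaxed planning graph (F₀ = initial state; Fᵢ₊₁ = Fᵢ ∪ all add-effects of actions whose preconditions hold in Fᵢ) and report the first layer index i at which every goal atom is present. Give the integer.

F0 = init (6 atoms)
F1 = F0 ∪ {at(a), at(d), at(e), linked(a), linked(d), linked(e), near(a), near(c), near(d), near(e)}  (16 atoms)
goal ⊆ F1  ⇒  h_max = 1

1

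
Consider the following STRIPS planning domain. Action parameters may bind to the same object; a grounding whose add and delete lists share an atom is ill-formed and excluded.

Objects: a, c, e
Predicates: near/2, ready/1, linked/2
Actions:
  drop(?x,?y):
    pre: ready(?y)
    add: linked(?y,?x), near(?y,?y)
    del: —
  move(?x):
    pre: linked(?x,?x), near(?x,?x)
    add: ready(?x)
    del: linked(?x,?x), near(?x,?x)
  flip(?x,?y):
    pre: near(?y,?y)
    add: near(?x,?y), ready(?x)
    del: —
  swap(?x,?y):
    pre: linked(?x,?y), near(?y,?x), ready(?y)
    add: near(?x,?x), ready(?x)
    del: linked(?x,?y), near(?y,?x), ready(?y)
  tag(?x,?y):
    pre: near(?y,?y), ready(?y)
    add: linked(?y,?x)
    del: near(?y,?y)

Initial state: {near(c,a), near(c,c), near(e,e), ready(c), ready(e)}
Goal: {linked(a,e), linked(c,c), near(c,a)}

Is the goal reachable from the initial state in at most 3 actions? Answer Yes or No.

Yes

1. drop(c,c)  →  {linked(c,c), near(c,a), near(c,c), near(e,e), ready(c), ready(e)}
2. flip(a,c)  →  {linked(c,c), near(a,c), near(c,a), near(c,c), near(e,e), ready(a), ready(c), ready(e)}
3. drop(e,a)  →  {linked(a,e), linked(c,c), near(a,a), near(a,c), near(c,a), near(c,c), near(e,e), ready(a), ready(c), ready(e)}
optimal plan length = 3; 3 ≤ 3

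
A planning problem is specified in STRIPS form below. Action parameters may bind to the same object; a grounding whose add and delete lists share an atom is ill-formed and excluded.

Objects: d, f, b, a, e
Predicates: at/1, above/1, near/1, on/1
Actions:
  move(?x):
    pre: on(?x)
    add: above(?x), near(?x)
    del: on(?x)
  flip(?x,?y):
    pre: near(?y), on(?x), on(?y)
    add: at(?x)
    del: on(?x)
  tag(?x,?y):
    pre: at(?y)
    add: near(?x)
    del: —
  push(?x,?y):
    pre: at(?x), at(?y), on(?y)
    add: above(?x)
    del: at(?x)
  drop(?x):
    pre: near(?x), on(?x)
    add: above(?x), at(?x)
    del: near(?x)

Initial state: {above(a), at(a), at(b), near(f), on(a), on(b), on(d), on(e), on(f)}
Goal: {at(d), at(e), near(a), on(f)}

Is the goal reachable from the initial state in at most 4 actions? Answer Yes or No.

Yes

1. move(a)  →  {above(a), at(a), at(b), near(a), near(f), on(b), on(d), on(e), on(f)}
2. flip(d,f)  →  {above(a), at(a), at(b), at(d), near(a), near(f), on(b), on(e), on(f)}
3. flip(e,f)  →  {above(a), at(a), at(b), at(d), at(e), near(a), near(f), on(b), on(f)}
optimal plan length = 3; 3 ≤ 4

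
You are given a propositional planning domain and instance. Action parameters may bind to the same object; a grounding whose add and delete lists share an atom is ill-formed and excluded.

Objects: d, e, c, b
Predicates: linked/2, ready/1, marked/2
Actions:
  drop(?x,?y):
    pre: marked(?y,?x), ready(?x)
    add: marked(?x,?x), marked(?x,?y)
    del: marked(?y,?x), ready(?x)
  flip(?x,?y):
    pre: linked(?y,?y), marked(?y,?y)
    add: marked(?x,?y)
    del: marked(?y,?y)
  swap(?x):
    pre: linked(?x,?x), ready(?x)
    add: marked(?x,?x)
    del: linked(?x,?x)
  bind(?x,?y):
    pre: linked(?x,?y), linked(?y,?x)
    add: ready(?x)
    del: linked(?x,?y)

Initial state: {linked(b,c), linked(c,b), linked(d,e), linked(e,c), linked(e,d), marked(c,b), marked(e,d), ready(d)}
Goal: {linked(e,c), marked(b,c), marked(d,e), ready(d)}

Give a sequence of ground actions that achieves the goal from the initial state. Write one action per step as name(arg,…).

drop(d,e); bind(d,e); bind(b,c); drop(b,c)

1. drop(d,e)  →  {linked(b,c), linked(c,b), linked(d,e), linked(e,c), linked(e,d), marked(c,b), marked(d,d), marked(d,e)}
2. bind(d,e)  →  {linked(b,c), linked(c,b), linked(e,c), linked(e,d), marked(c,b), marked(d,d), marked(d,e), ready(d)}
3. bind(b,c)  →  {linked(c,b), linked(e,c), linked(e,d), marked(c,b), marked(d,d), marked(d,e), ready(b), ready(d)}
4. drop(b,c)  →  {linked(c,b), linked(e,c), linked(e,d), marked(b,b), marked(b,c), marked(d,d), marked(d,e), ready(d)}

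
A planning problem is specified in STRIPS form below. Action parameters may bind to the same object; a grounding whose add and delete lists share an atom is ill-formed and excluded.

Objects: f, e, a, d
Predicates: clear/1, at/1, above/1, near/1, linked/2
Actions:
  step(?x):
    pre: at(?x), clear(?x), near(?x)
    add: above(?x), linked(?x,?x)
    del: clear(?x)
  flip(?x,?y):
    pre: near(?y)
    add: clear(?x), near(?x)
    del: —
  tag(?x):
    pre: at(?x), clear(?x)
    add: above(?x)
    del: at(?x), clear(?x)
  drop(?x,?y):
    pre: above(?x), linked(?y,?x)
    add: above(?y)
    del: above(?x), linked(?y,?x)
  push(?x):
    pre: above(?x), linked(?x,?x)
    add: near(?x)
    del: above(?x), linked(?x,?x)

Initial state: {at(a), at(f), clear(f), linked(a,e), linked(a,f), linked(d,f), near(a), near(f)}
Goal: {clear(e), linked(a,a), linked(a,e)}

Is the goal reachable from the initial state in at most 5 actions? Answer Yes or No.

1. flip(e,f)  →  {at(a), at(f), clear(e), clear(f), linked(a,e), linked(a,f), linked(d,f), near(a), near(e), near(f)}
2. flip(a,f)  →  {at(a), at(f), clear(a), clear(e), clear(f), linked(a,e), linked(a,f), linked(d,f), near(a), near(e), near(f)}
3. step(a)  →  {above(a), at(a), at(f), clear(e), clear(f), linked(a,a), linked(a,e), linked(a,f), linked(d,f), near(a), near(e), near(f)}
optimal plan length = 3; 3 ≤ 5

Yes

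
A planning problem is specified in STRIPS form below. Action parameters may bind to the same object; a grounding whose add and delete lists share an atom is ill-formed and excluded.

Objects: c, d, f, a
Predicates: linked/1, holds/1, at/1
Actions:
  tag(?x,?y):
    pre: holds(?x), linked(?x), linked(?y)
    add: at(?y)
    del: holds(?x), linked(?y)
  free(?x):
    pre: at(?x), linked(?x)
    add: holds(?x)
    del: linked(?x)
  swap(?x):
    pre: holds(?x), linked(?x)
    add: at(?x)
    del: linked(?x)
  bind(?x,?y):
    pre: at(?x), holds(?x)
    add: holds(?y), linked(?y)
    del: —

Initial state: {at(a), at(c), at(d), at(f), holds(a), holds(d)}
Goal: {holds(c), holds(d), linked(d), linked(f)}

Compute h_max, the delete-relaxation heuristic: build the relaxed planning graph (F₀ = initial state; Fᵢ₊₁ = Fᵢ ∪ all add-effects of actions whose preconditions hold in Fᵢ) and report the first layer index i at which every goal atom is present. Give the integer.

1

F0 = init (6 atoms)
F1 = F0 ∪ {holds(c), holds(f), linked(a), linked(c), linked(d), linked(f)}  (12 atoms)
goal ⊆ F1  ⇒  h_max = 1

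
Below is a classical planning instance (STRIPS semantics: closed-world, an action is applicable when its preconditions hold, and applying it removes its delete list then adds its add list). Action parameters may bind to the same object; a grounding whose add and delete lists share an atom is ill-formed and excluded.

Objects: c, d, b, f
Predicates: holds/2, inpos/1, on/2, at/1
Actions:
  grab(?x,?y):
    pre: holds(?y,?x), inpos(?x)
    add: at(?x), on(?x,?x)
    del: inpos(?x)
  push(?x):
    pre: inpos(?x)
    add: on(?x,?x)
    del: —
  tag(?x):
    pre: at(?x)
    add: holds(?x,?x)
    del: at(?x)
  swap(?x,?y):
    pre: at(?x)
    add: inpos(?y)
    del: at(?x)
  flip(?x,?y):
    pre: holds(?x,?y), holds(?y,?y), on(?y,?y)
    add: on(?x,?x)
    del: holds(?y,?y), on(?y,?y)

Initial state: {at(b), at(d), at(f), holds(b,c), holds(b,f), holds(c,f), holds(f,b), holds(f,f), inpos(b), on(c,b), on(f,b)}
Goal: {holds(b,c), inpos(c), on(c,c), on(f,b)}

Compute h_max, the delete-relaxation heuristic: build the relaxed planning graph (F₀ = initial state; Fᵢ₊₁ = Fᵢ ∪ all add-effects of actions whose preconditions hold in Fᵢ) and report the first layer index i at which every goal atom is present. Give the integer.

2

F0 = init (11 atoms)
F1 = F0 ∪ {holds(b,b), holds(d,d), inpos(c), inpos(d), inpos(f), on(b,b)}  (17 atoms)
F2 = F1 ∪ {at(c), on(c,c), on(d,d), on(f,f)}  (21 atoms)
goal ⊆ F2  ⇒  h_max = 2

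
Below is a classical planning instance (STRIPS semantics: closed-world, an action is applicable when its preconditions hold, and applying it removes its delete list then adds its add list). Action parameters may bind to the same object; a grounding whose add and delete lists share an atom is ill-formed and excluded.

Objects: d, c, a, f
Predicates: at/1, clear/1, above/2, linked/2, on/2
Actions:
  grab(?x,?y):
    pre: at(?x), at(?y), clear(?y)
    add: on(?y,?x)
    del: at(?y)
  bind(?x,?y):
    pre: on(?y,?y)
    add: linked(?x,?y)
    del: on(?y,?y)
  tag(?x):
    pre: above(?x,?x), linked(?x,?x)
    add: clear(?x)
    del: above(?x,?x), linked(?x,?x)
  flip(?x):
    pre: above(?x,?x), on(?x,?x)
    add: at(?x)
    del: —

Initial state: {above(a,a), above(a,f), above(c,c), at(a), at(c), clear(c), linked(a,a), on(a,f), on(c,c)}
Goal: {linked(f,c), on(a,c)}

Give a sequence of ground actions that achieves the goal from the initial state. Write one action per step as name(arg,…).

1. bind(f,c)  →  {above(a,a), above(a,f), above(c,c), at(a), at(c), clear(c), linked(a,a), linked(f,c), on(a,f)}
2. tag(a)  →  {above(a,f), above(c,c), at(a), at(c), clear(a), clear(c), linked(f,c), on(a,f)}
3. grab(c,a)  →  {above(a,f), above(c,c), at(c), clear(a), clear(c), linked(f,c), on(a,c), on(a,f)}

bind(f,c); tag(a); grab(c,a)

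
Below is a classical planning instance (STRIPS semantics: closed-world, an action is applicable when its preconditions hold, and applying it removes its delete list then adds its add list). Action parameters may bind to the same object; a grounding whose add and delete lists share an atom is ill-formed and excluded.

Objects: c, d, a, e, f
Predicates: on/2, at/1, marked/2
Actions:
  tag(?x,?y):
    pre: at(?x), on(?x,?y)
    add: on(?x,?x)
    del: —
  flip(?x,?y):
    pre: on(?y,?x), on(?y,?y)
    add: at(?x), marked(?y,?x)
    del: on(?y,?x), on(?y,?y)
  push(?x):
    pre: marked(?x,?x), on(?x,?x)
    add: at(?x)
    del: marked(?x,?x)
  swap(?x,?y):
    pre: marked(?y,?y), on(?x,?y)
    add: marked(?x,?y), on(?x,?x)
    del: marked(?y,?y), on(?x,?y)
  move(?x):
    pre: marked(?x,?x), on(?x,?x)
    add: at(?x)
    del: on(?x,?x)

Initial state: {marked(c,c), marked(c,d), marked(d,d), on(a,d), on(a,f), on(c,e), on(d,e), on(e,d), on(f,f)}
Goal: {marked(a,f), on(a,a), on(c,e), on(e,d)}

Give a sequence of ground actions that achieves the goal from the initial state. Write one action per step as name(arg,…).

flip(f,f); swap(a,f)

1. flip(f,f)  →  {at(f), marked(c,c), marked(c,d), marked(d,d), marked(f,f), on(a,d), on(a,f), on(c,e), on(d,e), on(e,d)}
2. swap(a,f)  →  {at(f), marked(a,f), marked(c,c), marked(c,d), marked(d,d), on(a,a), on(a,d), on(c,e), on(d,e), on(e,d)}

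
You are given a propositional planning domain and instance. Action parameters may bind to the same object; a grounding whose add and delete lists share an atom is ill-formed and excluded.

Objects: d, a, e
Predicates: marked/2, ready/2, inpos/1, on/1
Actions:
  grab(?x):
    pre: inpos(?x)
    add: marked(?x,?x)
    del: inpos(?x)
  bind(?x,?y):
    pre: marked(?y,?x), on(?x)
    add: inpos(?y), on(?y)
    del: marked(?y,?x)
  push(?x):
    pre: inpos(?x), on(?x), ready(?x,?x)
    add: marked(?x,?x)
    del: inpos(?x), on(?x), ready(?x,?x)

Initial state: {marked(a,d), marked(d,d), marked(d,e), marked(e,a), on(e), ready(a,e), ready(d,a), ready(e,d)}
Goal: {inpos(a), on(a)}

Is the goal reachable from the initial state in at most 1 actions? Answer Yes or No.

1. bind(e,d)  →  {inpos(d), marked(a,d), marked(d,d), marked(e,a), on(d), on(e), ready(a,e), ready(d,a), ready(e,d)}
2. bind(d,a)  →  {inpos(a), inpos(d), marked(d,d), marked(e,a), on(a), on(d), on(e), ready(a,e), ready(d,a), ready(e,d)}
optimal plan length = 2; 2 > 1

No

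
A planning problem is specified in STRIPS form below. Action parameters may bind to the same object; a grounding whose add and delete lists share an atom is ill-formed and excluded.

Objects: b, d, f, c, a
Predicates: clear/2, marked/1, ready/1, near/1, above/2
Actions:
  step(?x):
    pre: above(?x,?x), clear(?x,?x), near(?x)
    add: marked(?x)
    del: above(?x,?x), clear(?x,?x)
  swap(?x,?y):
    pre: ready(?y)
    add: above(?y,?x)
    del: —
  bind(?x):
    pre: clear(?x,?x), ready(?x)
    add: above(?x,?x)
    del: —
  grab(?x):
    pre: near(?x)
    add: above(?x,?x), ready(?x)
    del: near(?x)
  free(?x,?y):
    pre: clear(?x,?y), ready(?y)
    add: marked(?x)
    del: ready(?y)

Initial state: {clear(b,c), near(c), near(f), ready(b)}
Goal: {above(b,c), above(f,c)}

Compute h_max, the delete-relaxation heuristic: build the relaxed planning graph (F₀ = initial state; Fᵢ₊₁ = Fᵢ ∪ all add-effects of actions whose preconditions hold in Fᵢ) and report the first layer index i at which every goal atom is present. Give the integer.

F0 = init (4 atoms)
F1 = F0 ∪ {above(b,a), above(b,b), above(b,c), above(b,d), above(b,f), above(c,c), above(f,f), ready(c), ready(f)}  (13 atoms)
F2 = F1 ∪ {above(c,a), above(c,b), above(c,d), above(c,f), above(f,a), above(f,b), above(f,c), above(f,d), marked(b)}  (22 atoms)
goal ⊆ F2  ⇒  h_max = 2

2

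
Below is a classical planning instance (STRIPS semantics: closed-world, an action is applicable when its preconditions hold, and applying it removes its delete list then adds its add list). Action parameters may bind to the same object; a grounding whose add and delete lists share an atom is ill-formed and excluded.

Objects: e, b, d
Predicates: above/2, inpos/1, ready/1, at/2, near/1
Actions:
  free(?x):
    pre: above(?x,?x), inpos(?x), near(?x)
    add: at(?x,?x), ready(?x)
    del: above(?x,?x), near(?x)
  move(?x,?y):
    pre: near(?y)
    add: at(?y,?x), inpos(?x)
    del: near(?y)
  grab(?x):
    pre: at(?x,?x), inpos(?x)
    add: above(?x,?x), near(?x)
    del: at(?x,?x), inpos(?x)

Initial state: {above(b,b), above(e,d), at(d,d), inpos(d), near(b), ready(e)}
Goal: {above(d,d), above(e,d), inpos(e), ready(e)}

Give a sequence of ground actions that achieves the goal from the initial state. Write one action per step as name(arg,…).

1. move(e,b)  →  {above(b,b), above(e,d), at(b,e), at(d,d), inpos(d), inpos(e), ready(e)}
2. grab(d)  →  {above(b,b), above(d,d), above(e,d), at(b,e), inpos(e), near(d), ready(e)}

move(e,b); grab(d)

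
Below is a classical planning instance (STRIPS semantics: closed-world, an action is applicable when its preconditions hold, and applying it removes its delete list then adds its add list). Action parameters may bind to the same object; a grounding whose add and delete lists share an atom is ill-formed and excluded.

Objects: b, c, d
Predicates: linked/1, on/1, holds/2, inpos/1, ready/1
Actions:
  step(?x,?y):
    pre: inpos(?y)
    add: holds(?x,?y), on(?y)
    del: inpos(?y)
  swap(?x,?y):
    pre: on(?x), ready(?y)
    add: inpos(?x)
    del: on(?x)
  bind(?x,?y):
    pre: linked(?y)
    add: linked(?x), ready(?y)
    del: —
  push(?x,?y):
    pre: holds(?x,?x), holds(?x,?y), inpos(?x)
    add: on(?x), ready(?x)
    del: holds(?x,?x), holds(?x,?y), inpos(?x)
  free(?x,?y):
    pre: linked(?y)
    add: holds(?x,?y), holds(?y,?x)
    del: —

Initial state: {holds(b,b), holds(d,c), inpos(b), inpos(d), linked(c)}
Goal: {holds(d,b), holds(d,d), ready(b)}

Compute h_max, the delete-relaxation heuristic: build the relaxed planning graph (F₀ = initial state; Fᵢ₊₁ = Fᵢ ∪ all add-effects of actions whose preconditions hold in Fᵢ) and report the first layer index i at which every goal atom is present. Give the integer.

F0 = init (5 atoms)
F1 = F0 ∪ {holds(b,c), holds(b,d), holds(c,b), holds(c,c), holds(c,d), holds(d,b), holds(d,d), linked(b), linked(d), on(b), on(d), ready(b), ready(c)}  (18 atoms)
goal ⊆ F1  ⇒  h_max = 1

1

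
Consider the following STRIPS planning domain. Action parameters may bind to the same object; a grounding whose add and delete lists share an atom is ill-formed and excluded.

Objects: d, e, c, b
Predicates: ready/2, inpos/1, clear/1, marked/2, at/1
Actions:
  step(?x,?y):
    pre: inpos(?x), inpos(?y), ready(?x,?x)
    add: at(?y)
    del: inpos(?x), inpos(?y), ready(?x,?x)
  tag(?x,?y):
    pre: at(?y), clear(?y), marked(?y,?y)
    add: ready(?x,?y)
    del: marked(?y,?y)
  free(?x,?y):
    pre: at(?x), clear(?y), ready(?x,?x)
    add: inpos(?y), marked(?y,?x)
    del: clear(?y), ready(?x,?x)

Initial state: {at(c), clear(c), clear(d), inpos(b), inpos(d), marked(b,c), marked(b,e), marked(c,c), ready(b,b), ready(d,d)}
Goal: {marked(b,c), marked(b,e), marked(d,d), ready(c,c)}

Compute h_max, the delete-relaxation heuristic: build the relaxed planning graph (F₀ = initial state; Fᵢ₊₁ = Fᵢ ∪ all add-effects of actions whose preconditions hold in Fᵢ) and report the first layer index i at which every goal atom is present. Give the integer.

F0 = init (10 atoms)
F1 = F0 ∪ {at(b), at(d), ready(b,c), ready(c,c), ready(d,c), ready(e,c)}  (16 atoms)
F2 = F1 ∪ {inpos(c), marked(c,b), marked(c,d), marked(d,b), marked(d,c), marked(d,d)}  (22 atoms)
goal ⊆ F2  ⇒  h_max = 2

2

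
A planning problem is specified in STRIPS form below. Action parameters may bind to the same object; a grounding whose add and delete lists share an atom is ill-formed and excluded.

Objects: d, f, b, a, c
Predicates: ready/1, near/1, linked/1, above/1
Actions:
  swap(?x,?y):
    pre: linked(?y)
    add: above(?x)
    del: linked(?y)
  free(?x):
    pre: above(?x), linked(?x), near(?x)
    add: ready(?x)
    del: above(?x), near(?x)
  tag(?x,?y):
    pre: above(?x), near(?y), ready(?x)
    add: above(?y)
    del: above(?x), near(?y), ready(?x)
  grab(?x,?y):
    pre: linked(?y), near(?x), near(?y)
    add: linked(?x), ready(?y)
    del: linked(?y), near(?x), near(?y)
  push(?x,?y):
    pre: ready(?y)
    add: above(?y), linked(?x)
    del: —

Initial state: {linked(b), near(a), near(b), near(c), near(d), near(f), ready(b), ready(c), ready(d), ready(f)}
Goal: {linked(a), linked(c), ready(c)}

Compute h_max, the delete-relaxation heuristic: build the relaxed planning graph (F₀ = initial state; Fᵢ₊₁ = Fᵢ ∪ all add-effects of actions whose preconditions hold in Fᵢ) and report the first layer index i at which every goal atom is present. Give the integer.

F0 = init (10 atoms)
F1 = F0 ∪ {above(a), above(b), above(c), above(d), above(f), linked(a), linked(c), linked(d), linked(f)}  (19 atoms)
goal ⊆ F1  ⇒  h_max = 1

1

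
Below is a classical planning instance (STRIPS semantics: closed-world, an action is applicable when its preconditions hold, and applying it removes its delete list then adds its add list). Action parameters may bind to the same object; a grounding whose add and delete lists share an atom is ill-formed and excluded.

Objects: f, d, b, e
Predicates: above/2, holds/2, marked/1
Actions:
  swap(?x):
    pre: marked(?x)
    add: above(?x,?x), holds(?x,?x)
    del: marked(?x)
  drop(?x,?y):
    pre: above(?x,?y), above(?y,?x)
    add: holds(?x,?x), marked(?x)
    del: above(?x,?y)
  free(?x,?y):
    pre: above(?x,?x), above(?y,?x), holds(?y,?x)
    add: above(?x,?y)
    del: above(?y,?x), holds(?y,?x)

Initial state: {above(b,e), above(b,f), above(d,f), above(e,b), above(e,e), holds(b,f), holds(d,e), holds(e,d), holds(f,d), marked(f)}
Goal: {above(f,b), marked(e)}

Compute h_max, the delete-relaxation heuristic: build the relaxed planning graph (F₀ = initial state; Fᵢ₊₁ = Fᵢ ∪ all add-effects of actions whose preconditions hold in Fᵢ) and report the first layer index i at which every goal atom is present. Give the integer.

2

F0 = init (10 atoms)
F1 = F0 ∪ {above(f,f), holds(b,b), holds(e,e), holds(f,f), marked(b), marked(e)}  (16 atoms)
F2 = F1 ∪ {above(b,b), above(f,b)}  (18 atoms)
goal ⊆ F2  ⇒  h_max = 2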